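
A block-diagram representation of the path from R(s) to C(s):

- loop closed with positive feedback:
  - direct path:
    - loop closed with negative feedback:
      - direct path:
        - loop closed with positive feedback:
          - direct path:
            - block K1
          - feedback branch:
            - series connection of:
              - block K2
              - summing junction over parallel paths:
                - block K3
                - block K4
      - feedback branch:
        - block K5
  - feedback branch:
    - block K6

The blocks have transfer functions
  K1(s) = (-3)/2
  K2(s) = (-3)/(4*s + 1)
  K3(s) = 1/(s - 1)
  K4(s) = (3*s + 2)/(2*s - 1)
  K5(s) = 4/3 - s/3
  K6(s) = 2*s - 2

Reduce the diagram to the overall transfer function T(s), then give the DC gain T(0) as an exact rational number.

[1] add K3, K4 (parallel): (3*s^2 + s - 3)/(2*s^2 - 3*s + 1)
[2] cascade K2, (K3+K4): (-9*s^2 - 3*s + 9)/(8*s^3 - 10*s^2 + s + 1)
[3] reduce the feedback loop with forward K1 and return (K2*(K3+K4)): (-24*s^3 + 30*s^2 - 3*s - 3)/(16*s^3 - 47*s^2 - 7*s + 29)
[4] collapse the loop ([K1/(1-K1*(K2*(K3+K4)))] forward, K5 return): (-24*s^3 + 30*s^2 - 3*s - 3)/(8*s^4 - 26*s^3 - 6*s^2 - 10*s + 25)
[5] collapse the loop ([[K1/(1-K1*(K2*(K3+K4)))]/(1+[K1/(1-K1*(K2*(K3+K4)))]*K5)] forward, K6 return): (-24*s^3 + 30*s^2 - 3*s - 3)/(56*s^4 - 134*s^3 + 60*s^2 - 10*s + 19)
Step 5 gives the overall T(s). Then T(0) = -3/19.

Hence the answer: -3/19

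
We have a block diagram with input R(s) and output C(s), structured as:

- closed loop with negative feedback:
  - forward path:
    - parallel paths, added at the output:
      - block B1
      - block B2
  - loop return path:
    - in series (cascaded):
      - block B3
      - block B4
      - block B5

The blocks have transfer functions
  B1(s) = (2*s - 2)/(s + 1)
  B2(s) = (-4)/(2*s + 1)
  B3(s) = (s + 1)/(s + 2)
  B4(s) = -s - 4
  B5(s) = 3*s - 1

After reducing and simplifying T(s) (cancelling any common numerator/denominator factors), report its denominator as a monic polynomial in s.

(1) reduce the parallel group B1, B2, giving (4*s^2 - 6*s - 6)/(2*s^2 + 3*s + 1)
(2) series reduction of B3, B4, B5, giving (-3*s^3 - 14*s^2 - 7*s + 4)/(s + 2)
(3) reduce the feedback loop with forward (B1+B2) and return (B3*B4*B5), giving (-4*s^3 - 2*s^2 + 18*s + 12)/(12*s^5 + 38*s^4 - 76*s^3 - 149*s^2 - 25*s + 22)
No further cancellation is possible in the step-3 result, so that is T(s). Its denominator becomes monic after dividing by the leading coefficient 12.

Hence the answer: s^5 + 19*s^4/6 - 19*s^3/3 - 149*s^2/12 - 25*s/12 + 11/6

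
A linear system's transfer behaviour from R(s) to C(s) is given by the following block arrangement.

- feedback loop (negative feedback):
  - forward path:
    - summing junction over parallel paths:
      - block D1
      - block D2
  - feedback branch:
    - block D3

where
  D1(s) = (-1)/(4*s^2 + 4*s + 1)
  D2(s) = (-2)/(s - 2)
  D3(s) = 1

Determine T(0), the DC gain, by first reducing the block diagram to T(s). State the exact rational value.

First reduce the diagram to T(s).

Step 1 - add D1, D2 (parallel) = (-8*s^2 - 9*s)/(4*s^3 - 4*s^2 - 7*s - 2)
Step 2 - feedback reduction of (D1+D2), D3 = (-8*s^2 - 9*s)/(4*s^3 - 12*s^2 - 16*s - 2)
That last expression is T(s); at s = 0 only the constant terms survive, so T(0) = 0/(-2) = 0.

Answer: 0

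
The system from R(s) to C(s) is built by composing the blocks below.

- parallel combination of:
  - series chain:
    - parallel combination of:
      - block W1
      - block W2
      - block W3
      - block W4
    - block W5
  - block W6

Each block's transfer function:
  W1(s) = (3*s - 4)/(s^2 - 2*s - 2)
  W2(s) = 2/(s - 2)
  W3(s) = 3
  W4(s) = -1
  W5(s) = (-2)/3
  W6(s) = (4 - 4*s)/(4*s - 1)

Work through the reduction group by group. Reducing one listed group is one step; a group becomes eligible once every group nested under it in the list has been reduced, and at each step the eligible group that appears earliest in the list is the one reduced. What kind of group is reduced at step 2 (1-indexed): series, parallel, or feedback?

The answer is series.

Reasoning:
[1] add W1, W2, W3, W4 (parallel)
[2] multiply (W1+W2+W3+W4), W5 (series)
[3] sum the parallel branches ((W1+W2+W3+W4)*W5), W6
So the answer for step 2 is series.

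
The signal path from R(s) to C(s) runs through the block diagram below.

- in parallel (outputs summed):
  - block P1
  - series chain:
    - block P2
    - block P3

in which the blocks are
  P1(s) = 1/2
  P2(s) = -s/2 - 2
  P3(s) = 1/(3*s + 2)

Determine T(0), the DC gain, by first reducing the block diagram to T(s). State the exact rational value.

Answer: -1/2

Working:
[1] series reduction of P2, P3 -> (-s - 4)/(6*s + 4)
[2] reduce the parallel group P1, (P2*P3) -> (s - 1)/(3*s + 2)
The step-2 result is T(s). Setting s = 0: T(0) = -1/2.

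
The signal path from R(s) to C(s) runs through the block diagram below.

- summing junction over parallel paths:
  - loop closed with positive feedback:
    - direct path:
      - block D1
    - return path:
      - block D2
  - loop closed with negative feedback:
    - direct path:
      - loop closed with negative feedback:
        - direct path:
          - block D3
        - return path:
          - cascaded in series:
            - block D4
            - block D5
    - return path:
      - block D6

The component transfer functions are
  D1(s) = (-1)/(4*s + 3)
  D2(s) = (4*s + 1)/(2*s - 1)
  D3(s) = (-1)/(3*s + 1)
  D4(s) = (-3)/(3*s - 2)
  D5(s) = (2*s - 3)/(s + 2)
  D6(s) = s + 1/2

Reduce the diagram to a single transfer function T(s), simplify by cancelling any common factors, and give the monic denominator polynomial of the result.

The answer is s^5 + 7*s^4/3 + 15*s^3/16 - 107*s^2/48 - 11*s/8 + 11/24.

Reasoning:
Step 1: close the feedback loop around D1, D2 -> (1 - 2*s)/(8*s^2 + 6*s - 2)
Step 2: series reduction of D4, D5 -> (9 - 6*s)/(3*s^2 + 4*s - 4)
Step 3: collapse the loop (D3 forward, (D4*D5) return) -> (-3*s^2 - 4*s + 4)/(9*s^3 + 15*s^2 - 2*s - 13)
Step 4: reduce the feedback loop with forward [D3/(1+D3*(D4*D5))] and return D6 -> (-6*s^2 - 8*s + 8)/(12*s^3 + 19*s^2 - 22)
Step 5: add [D1/(1-D1*D2)], [[D3/(1+D3*(D4*D5))]/(1+[D3/(1+D3*(D4*D5))]*D6)] (parallel) -> (-72*s^4 - 126*s^3 + 47*s^2 + 108*s - 38)/(96*s^5 + 224*s^4 + 90*s^3 - 214*s^2 - 132*s + 44)
The result of step 5 is T(s) in lowest terms. Its denominator has leading coefficient 96; dividing the denominator through by 96 makes it monic.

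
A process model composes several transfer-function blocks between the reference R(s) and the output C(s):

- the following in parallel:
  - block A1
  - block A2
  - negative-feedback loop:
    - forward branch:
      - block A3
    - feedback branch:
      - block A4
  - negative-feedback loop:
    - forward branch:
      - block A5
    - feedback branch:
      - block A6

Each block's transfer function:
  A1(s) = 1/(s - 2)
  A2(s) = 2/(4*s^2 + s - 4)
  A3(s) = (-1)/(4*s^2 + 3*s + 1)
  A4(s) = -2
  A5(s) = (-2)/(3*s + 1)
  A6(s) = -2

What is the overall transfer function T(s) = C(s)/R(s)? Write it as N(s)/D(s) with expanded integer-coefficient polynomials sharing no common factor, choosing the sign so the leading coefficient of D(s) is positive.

Step 1. close the feedback loop around A3, A4; result (-1)/(4*s^2 + 3*s + 3)
Step 2. feedback reduction of A5, A6; result (-2)/(3*s + 5)
Step 3. reduce the parallel group A1, A2, [A3/(1+A3*A4)], [A5/(1+A5*A6)]: this yields T(s), and no further normalization is needed

Answer: (16*s^5 + 172*s^4 + 154*s^3 - 33*s^2 - 153*s - 208)/(48*s^6 + 32*s^5 - 179*s^4 - 186*s^3 - 17*s^2 + 102*s + 120)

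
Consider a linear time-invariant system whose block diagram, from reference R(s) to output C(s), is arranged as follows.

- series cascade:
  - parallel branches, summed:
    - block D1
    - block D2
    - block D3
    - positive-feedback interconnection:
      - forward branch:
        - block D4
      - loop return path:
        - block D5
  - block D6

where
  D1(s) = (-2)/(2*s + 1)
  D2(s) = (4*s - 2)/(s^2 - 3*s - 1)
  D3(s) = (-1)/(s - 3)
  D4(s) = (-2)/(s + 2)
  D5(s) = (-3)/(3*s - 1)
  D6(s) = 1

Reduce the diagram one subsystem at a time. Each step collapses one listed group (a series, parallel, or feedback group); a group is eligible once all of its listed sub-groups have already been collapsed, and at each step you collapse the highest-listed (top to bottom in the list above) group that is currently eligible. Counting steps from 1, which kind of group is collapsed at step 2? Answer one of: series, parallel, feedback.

[1] close the feedback loop around D4, D5
[2] reduce the parallel group D1, D2, D3, [D4/(1-D4*D5)]
[3] series reduction of (D1+D2+D3+[D4/(1-D4*D5)]), D6
Step 2: parallel.

Hence the answer: parallel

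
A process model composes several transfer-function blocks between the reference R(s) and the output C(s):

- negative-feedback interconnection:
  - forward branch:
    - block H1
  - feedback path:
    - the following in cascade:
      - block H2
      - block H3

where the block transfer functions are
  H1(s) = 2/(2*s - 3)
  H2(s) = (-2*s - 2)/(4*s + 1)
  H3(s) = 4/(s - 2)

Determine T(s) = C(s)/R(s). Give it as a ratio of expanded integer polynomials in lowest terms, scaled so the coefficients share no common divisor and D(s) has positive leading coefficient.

Reducing step by step:

Step 1. series reduction of H2, H3 gives (-8*s - 8)/(4*s^2 - 7*s - 2)
Step 2. close the feedback loop around H1, (H2*H3): this yields T(s), and no further normalization is needed

Answer: (8*s^2 - 14*s - 4)/(8*s^3 - 26*s^2 + s - 10)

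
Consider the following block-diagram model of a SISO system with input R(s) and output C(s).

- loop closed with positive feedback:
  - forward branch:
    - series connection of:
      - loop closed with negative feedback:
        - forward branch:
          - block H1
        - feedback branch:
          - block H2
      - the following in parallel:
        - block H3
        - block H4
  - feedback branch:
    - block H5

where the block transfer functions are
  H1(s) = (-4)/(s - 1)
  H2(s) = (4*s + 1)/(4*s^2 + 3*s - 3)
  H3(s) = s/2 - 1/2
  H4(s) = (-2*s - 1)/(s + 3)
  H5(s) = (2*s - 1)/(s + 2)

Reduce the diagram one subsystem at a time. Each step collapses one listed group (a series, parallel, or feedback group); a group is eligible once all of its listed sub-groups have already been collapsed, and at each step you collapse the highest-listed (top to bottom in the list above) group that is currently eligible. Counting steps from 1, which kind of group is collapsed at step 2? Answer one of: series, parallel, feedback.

Reducing step by step:

Step 1 - apply the feedback formula to H1, H2
Step 2 - parallel reduction of H3, H4
Step 3 - cascade [H1/(1+H1*H2)], (H3+H4)
Step 4 - collapse the loop (([H1/(1+H1*H2)]*(H3+H4)) forward, H5 return)
Step 2 collapses a parallel group.

Answer: parallel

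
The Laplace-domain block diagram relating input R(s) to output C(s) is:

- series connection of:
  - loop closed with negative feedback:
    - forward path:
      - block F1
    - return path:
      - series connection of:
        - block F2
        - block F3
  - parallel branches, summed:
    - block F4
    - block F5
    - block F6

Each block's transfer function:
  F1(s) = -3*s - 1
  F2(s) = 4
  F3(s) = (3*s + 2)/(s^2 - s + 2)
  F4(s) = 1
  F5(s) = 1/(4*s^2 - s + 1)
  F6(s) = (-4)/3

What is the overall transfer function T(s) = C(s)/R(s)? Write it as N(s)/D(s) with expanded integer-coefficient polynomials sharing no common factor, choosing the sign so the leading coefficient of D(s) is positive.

1. reduce the series chain F2, F3, giving (12*s + 8)/(s^2 - s + 2)
2. collapse the loop (F1 forward, (F2*F3) return), giving (3*s^3 - 2*s^2 + 5*s + 2)/(35*s^2 + 37*s + 6)
3. sum the parallel branches F4, F5, F6, giving (-4*s^2 + s + 2)/(12*s^2 - 3*s + 3)
4. series reduction of [F1/(1+F1*(F2*F3))], (F4+F5+F6) - this is the overall T(s), already in the required normalized form

Final answer: (-12*s^5 + 11*s^4 - 16*s^3 - 7*s^2 + 12*s + 4)/(420*s^4 + 339*s^3 + 66*s^2 + 93*s + 18)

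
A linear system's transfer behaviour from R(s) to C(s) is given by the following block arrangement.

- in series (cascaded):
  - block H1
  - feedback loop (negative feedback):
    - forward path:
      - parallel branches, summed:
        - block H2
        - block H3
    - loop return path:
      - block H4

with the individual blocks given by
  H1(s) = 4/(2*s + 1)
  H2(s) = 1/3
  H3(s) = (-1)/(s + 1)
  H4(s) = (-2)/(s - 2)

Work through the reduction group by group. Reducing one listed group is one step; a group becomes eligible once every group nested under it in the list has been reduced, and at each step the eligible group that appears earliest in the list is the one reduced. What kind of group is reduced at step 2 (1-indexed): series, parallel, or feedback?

Step 1. reduce the parallel group H2, H3
Step 2. collapse the loop ((H2+H3) forward, H4 return)
Step 3. combine H1, [(H2+H3)/(1+(H2+H3)*H4)] in series
The group at step 2 is a feedback group.

Hence the answer: feedback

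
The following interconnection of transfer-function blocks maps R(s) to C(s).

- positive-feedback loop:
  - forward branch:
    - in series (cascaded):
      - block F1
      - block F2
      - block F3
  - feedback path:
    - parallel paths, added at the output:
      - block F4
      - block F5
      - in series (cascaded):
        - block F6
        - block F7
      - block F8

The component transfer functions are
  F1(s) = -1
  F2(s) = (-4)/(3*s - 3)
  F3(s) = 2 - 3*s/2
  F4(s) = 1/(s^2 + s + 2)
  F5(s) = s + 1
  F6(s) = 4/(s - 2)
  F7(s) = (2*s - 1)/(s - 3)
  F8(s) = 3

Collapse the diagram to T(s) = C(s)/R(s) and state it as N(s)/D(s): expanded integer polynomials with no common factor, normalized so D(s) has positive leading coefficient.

[1] reduce the series chain F1, F2, F3, giving (8 - 6*s)/(3*s - 3)
[2] multiply F6, F7 (series), giving (8*s - 4)/(s^2 - 5*s + 6)
[3] add F4, F5, (F6*F7), F8 (parallel), giving (s^5 - 5*s^3 + 13*s^2 + 3*s + 46)/(s^4 - 4*s^3 + 3*s^2 - 4*s + 12)
[4] reduce the feedback loop with forward (F1*F2*F3) and return (F4+F5+(F6*F7)+F8), which is the overall transfer function T(s) = C(s)/R(s) in lowest terms

Answer: (-6*s^5 + 32*s^4 - 50*s^3 + 48*s^2 - 104*s + 96)/(6*s^6 - 5*s^5 - 45*s^4 + 139*s^3 - 107*s^2 + 300*s - 404)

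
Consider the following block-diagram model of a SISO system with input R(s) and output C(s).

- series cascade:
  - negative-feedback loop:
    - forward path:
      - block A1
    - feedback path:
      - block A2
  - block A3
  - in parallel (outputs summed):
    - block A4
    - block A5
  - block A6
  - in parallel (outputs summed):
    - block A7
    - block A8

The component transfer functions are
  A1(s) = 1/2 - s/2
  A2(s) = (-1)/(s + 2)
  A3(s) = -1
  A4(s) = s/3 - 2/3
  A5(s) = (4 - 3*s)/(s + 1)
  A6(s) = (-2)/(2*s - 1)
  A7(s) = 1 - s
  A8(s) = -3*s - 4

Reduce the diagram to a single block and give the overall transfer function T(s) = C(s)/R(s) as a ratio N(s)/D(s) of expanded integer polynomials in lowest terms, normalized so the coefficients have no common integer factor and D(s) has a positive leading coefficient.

The answer is (8*s^5 - 66*s^4 - 70*s^3 + 228*s^2 + 20*s - 120)/(18*s^3 + 27*s^2 - 9).

Reasoning:
Step 1: collapse the loop (A1 forward, A2 return) = (-s^2 - s + 2)/(3*s + 3)
Step 2: reduce the parallel group A4, A5 = (s^2 - 10*s + 10)/(3*s + 3)
Step 3: reduce the parallel group A7, A8 = -4*s - 3
Step 4: cascade [A1/(1+A1*A2)], A3, (A4+A5), A6, (A7+A8): this yields T(s), and no further normalization is needed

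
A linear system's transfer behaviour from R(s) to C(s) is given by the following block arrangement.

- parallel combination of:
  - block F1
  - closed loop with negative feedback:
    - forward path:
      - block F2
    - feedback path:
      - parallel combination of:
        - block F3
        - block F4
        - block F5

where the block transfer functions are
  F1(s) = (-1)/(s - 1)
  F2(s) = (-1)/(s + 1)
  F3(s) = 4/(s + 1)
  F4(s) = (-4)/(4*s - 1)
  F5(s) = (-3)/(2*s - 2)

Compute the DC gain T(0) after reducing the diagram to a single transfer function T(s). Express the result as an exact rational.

1. sum the parallel branches F3, F4, F5: (12*s^2 - 49*s + 19)/(8*s^3 - 2*s^2 - 8*s + 2)
2. feedback reduction of F2, (F3+F4+F5): (-8*s^3 + 2*s^2 + 8*s - 2)/(8*s^4 + 6*s^3 - 22*s^2 + 43*s - 17)
3. sum the parallel branches F1, [F2/(1+F2*(F3+F4+F5))]: (-16*s^4 + 4*s^3 + 28*s^2 - 53*s + 19)/(8*s^5 - 2*s^4 - 28*s^3 + 65*s^2 - 60*s + 17)
The step-3 result is T(s). Setting s = 0: T(0) = 19/17.

Hence the answer: 19/17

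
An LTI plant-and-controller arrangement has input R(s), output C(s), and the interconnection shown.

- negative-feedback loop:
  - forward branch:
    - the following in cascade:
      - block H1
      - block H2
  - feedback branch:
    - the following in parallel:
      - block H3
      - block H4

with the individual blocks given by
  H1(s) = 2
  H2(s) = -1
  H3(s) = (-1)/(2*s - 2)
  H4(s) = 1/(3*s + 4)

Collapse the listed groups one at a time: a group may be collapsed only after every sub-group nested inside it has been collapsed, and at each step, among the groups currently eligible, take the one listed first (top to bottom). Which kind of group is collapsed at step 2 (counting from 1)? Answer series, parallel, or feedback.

Step 1. series reduction of H1, H2
Step 2. add H3, H4 (parallel)
Step 3. feedback reduction of (H1*H2), (H3+H4)
At step 2 the group reduced is parallel.

Answer: parallel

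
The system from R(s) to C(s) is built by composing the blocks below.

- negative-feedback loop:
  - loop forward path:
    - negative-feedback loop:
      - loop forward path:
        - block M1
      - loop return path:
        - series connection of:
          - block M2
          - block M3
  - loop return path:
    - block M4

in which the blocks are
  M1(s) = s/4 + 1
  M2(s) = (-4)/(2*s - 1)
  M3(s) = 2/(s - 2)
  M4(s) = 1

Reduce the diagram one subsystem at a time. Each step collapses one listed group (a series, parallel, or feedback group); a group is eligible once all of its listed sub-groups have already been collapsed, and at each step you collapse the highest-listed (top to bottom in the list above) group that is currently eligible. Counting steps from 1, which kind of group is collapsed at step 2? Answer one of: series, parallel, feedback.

Answer: feedback

Working:
Step 1 - cascade M2, M3
Step 2 - apply the feedback formula to M1, (M2*M3)
Step 3 - reduce the feedback loop with forward [M1/(1+M1*(M2*M3))] and return M4
The group at step 2 is a feedback group.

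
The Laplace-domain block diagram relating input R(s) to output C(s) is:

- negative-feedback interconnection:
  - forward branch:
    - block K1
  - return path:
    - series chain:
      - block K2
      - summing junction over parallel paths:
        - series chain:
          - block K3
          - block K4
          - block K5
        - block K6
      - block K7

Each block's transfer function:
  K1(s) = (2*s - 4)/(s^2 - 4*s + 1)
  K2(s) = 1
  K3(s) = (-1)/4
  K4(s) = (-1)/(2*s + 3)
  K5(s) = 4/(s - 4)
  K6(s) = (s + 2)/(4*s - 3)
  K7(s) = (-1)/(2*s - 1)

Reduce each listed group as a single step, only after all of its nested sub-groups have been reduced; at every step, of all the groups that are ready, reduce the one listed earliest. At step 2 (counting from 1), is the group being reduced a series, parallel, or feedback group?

Reducing step by step:

Step 1 - multiply K3, K4, K5 (series)
Step 2 - sum the parallel branches (K3*K4*K5), K6
Step 3 - combine K2, ((K3*K4*K5)+K6), K7 in series
Step 4 - close the feedback loop around K1, (K2*((K3*K4*K5)+K6)*K7)
Step 2 collapses a parallel group.

Answer: parallel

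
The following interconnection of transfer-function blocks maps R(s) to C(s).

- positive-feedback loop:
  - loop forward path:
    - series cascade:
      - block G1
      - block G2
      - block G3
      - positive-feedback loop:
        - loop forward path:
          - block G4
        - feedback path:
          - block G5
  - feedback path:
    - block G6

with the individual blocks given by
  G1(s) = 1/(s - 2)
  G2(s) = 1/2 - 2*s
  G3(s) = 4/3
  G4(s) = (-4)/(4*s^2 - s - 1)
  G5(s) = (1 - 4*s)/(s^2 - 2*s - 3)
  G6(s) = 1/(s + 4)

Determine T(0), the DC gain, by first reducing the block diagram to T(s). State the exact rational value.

Step 1. apply the feedback formula to G4, G5 = (-4*s^2 + 8*s + 12)/(4*s^4 - 9*s^3 - 11*s^2 - 11*s + 7)
Step 2. series reduction of G1, G2, G3, [G4/(1-G4*G5)] = (32*s^3 - 72*s^2 - 80*s + 24)/(12*s^5 - 51*s^4 + 21*s^3 + 33*s^2 + 87*s - 42)
Step 3. apply the feedback formula to (G1*G2*G3*[G4/(1-G4*G5)]), G6 = (32*s^4 + 56*s^3 - 368*s^2 - 296*s + 96)/(12*s^6 - 3*s^5 - 183*s^4 + 85*s^3 + 291*s^2 + 386*s - 192)
That last expression is T(s); at s = 0 only the constant terms survive, so T(0) = 96/(-192) = -1/2.

Final answer: -1/2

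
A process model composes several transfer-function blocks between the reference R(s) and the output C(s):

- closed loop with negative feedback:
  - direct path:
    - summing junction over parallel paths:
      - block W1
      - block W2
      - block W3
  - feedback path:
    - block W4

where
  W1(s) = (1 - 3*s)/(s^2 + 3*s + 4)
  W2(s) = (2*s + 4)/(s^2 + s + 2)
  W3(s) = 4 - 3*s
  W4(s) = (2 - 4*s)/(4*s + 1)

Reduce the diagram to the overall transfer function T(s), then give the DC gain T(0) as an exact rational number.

1. reduce the parallel group W1, W2, W3 -> (-3*s^5 - 8*s^4 - 12*s^3 + 14*s^2 + 31*s + 50)/(s^4 + 4*s^3 + 9*s^2 + 10*s + 8)
2. feedback reduction of (W1+W2+W3), W4 -> (-12*s^6 - 35*s^5 - 56*s^4 + 44*s^3 + 138*s^2 + 231*s + 50)/(12*s^6 + 30*s^5 + 49*s^4 - 40*s^3 - 47*s^2 - 96*s + 108)
DC gain: substitute s = 0 into T(s) from step 2: T(0) = 50/108 = 25/54.

Answer: 25/54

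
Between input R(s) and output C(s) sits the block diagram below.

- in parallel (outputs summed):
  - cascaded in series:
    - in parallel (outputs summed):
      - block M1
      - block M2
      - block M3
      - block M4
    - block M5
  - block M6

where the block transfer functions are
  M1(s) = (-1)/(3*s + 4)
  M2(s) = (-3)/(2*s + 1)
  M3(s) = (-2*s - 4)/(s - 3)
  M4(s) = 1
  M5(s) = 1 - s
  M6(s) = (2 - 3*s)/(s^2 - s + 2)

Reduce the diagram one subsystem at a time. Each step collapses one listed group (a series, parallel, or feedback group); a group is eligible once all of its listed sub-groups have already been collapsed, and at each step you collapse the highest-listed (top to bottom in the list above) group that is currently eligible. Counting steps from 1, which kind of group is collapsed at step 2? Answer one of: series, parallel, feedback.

[1] reduce the parallel group M1, M2, M3, M4
[2] series reduction of (M1+M2+M3+M4), M5
[3] parallel reduction of ((M1+M2+M3+M4)*M5), M6
Step 2 collapses a series group.

Therefore the answer is series.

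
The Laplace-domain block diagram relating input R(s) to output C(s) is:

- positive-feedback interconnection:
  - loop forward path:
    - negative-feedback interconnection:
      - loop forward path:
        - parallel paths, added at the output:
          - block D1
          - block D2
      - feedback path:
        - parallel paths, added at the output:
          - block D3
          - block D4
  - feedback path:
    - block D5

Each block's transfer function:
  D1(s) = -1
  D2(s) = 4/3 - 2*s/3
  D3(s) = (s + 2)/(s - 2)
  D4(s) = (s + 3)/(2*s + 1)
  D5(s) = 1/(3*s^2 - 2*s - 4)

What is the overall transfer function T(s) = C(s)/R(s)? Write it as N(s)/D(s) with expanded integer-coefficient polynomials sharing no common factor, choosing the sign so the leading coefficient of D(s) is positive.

Answer: (12*s^5 - 32*s^4 - 3*s^3 + 40*s^2 - 8)/(18*s^5 - 3*s^4 - 49*s^3 + 36*s^2 + s - 42)

Working:
1. parallel reduction of D1, D2 = 1/3 - 2*s/3
2. sum the parallel branches D3, D4 = (3*s^2 + 6*s - 4)/(2*s^2 - 3*s - 2)
3. close the feedback loop around (D1+D2), (D3+D4) = (4*s^3 - 8*s^2 - s + 2)/(6*s^3 + 3*s^2 - 5*s + 10)
4. close the feedback loop around [(D1+D2)/(1+(D1+D2)*(D3+D4))], D5: this yields T(s), and no further normalization is needed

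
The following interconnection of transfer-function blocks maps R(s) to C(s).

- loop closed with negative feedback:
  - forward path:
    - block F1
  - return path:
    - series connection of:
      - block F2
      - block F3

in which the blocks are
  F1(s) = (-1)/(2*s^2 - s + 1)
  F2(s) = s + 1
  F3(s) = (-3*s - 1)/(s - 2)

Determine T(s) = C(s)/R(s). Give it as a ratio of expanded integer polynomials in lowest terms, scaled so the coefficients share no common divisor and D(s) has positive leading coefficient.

Answer: (2 - s)/(2*s^3 - 2*s^2 + 7*s - 1)

Working:
(1) reduce the series chain F2, F3; result (-3*s^2 - 4*s - 1)/(s - 2)
(2) reduce the feedback loop with forward F1 and return (F2*F3) - this is the overall T(s), already in the required normalized form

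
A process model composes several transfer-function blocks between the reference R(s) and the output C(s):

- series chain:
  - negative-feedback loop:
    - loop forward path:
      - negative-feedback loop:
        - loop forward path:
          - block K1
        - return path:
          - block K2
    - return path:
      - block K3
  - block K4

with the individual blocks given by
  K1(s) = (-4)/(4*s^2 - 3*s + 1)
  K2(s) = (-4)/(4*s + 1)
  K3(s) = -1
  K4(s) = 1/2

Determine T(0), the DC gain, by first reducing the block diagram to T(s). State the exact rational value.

Reducing step by step:

[1] reduce the feedback loop with forward K1 and return K2: (-16*s - 4)/(16*s^3 - 8*s^2 + s + 17)
[2] close the feedback loop around [K1/(1+K1*K2)], K3: (-16*s - 4)/(16*s^3 - 8*s^2 + 17*s + 21)
[3] cascade [[K1/(1+K1*K2)]/(1+[K1/(1+K1*K2)]*K3)], K4: (-8*s - 2)/(16*s^3 - 8*s^2 + 17*s + 21)
That last expression is T(s); at s = 0 only the constant terms survive, so T(0) = -2/21.

Answer: -2/21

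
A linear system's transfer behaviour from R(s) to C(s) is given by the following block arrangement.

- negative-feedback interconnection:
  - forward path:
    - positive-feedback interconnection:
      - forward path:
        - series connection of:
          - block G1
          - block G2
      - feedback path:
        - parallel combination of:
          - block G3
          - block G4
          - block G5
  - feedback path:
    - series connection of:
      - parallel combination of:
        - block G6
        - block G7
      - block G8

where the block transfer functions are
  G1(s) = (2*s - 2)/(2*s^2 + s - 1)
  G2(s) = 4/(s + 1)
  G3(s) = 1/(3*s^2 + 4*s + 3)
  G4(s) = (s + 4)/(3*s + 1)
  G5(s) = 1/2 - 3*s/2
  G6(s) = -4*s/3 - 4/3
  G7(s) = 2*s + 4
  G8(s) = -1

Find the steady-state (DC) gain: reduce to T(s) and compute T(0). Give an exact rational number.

Step 1 - series reduction of G1, G2: (8*s - 8)/(2*s^3 + 3*s^2 - 1)
Step 2 - parallel reduction of G3, G4, G5: (-27*s^4 - 30*s^3 + 8*s^2 + 48*s + 29)/(18*s^3 + 30*s^2 + 26*s + 6)
Step 3 - feedback reduction of (G1*G2), (G3+G4+G5): (72*s^4 + 48*s^3 - 16*s^2 - 80*s - 24)/(18*s^6 + 165*s^5 + 83*s^4 - 116*s^3 - 166*s^2 + 63*s + 113)
Step 4 - add G6, G7 (parallel): 2*s/3 + 8/3
Step 5 - series reduction of (G6+G7), G8: -2*s/3 - 8/3
Step 6 - reduce the feedback loop with forward [(G1*G2)/(1-(G1*G2)*(G3+G4+G5))] and return ((G6+G7)*G8): (216*s^4 + 144*s^3 - 48*s^2 - 240*s - 72)/(54*s^6 + 351*s^5 - 423*s^4 - 700*s^3 - 210*s^2 + 877*s + 531)
Evaluating the step-6 result (the overall T(s)) at s = 0 gives T(0) = -72/531 = -8/59.

Final answer: -8/59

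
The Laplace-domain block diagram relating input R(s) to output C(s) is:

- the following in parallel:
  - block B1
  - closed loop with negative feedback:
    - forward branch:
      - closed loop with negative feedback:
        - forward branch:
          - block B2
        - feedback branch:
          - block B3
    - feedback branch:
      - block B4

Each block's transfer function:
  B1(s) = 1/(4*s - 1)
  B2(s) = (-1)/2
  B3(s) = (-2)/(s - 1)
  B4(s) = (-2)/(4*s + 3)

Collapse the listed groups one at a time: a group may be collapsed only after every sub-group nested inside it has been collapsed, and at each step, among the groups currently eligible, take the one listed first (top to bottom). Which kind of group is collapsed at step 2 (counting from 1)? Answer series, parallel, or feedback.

Answer: feedback

Working:
(1) collapse the loop (B2 forward, B3 return)
(2) apply the feedback formula to [B2/(1+B2*B3)], B4
(3) add B1, [[B2/(1+B2*B3)]/(1+[B2/(1+B2*B3)]*B4)] (parallel)
At step 2 the group reduced is feedback.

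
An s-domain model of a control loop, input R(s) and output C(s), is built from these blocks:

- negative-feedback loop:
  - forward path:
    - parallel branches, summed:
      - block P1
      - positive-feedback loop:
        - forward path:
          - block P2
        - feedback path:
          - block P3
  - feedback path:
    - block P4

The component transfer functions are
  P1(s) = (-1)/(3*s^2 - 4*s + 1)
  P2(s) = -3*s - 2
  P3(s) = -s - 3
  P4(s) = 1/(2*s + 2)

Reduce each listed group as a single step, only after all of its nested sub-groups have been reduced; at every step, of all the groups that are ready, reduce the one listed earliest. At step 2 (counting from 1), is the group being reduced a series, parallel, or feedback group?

1. feedback reduction of P2, P3
2. sum the parallel branches P1, [P2/(1-P2*P3)]
3. collapse the loop ((P1+[P2/(1-P2*P3)]) forward, P4 return)
Step 2 collapses a parallel group.

Answer: parallel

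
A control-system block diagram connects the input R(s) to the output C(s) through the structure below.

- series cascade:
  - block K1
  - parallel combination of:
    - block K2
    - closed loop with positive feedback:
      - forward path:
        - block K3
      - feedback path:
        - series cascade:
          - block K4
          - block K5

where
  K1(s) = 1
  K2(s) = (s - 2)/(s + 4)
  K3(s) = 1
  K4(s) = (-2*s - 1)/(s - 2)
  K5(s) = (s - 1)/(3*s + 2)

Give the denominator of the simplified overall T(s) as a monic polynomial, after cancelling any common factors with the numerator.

Step 1 - cascade K4, K5 gives (-2*s^2 + s + 1)/(3*s^2 - 4*s - 4)
Step 2 - collapse the loop (K3 forward, (K4*K5) return) gives (3*s^2 - 4*s - 4)/(5*s^2 - 5*s - 5)
Step 3 - reduce the parallel group K2, [K3/(1-K3*(K4*K5))] gives (8*s^3 - 7*s^2 - 15*s - 6)/(5*s^3 + 15*s^2 - 25*s - 20)
Step 4 - cascade K1, (K2+[K3/(1-K3*(K4*K5))]) gives (8*s^3 - 7*s^2 - 15*s - 6)/(5*s^3 + 15*s^2 - 25*s - 20)
No further cancellation is possible in the step-4 result, so that is T(s). Its denominator becomes monic after dividing by the leading coefficient 5.

Hence the answer: s^3 + 3*s^2 - 5*s - 4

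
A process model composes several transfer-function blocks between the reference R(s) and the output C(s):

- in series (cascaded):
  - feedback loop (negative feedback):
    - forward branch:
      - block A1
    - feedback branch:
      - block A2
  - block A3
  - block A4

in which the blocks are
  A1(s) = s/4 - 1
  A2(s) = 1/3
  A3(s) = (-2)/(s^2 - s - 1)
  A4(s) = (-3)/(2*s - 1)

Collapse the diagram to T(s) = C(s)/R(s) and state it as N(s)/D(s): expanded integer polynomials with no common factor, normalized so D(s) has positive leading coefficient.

The answer is (18*s - 72)/(2*s^4 + 13*s^3 - 25*s^2 - 7*s + 8).

Reasoning:
Step 1 - collapse the loop (A1 forward, A2 return) -> (3*s - 12)/(s + 8)
Step 2 - cascade [A1/(1+A1*A2)], A3, A4, giving the overall T(s)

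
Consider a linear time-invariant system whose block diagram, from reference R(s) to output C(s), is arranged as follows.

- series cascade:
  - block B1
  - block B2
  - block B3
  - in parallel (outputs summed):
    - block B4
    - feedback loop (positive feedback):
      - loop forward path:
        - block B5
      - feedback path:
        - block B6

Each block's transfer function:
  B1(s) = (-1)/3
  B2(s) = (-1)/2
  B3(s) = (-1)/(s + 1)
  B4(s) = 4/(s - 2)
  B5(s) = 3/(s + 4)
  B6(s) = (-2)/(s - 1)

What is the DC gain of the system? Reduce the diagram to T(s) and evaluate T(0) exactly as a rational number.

Step 1 - collapse the loop (B5 forward, B6 return), giving (3*s - 3)/(s^2 + 3*s + 2)
Step 2 - reduce the parallel group B4, [B5/(1-B5*B6)], giving (7*s^2 + 3*s + 14)/(s^3 + s^2 - 4*s - 4)
Step 3 - cascade B1, B2, B3, (B4+[B5/(1-B5*B6)]), giving (-7*s^2 - 3*s - 14)/(6*s^4 + 12*s^3 - 18*s^2 - 48*s - 24)
The step-3 result is T(s). Setting s = 0: T(0) = -14/(-24) = 7/12.

Therefore the answer is 7/12.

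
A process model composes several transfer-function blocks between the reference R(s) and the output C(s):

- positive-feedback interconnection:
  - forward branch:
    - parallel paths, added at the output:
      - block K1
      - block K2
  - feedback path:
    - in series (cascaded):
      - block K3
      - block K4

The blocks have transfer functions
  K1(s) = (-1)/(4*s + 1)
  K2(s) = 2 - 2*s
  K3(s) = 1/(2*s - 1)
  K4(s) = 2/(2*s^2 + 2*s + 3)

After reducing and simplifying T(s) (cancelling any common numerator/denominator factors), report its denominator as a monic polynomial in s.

(1) combine K1, K2 in parallel -> (-8*s^2 + 6*s + 1)/(4*s + 1)
(2) series reduction of K3, K4 -> 2/(4*s^3 + 2*s^2 + 4*s - 3)
(3) collapse the loop ((K1+K2) forward, (K3*K4) return) -> (-32*s^5 + 8*s^4 - 16*s^3 + 50*s^2 - 14*s - 3)/(16*s^4 + 12*s^3 + 34*s^2 - 20*s - 5)
No further cancellation is possible in the step-3 result, so that is T(s). Its denominator becomes monic after dividing by the leading coefficient 16.

Final answer: s^4 + 3*s^3/4 + 17*s^2/8 - 5*s/4 - 5/16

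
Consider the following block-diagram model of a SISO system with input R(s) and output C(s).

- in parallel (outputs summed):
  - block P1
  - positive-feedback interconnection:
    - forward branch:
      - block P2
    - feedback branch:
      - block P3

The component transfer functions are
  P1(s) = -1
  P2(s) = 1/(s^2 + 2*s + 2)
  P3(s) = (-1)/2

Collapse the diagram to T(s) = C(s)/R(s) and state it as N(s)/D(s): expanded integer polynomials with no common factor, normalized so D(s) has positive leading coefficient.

Step 1: close the feedback loop around P2, P3; result 2/(2*s^2 + 4*s + 5)
Step 2: add P1, [P2/(1-P2*P3)] (parallel), giving the overall T(s)

Answer: (-2*s^2 - 4*s - 3)/(2*s^2 + 4*s + 5)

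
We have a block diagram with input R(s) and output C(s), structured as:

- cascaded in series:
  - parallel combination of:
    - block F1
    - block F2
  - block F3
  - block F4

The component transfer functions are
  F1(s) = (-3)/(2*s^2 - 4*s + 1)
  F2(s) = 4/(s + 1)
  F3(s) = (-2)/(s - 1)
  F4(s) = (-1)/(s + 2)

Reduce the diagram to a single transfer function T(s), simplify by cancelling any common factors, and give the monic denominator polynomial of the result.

First reduce the diagram to T(s).

Step 1. parallel reduction of F1, F2 gives (8*s^2 - 19*s + 1)/(2*s^3 - 2*s^2 - 3*s + 1)
Step 2. combine (F1+F2), F3, F4 in series gives (16*s^2 - 38*s + 2)/(2*s^5 - 9*s^3 + 2*s^2 + 7*s - 2)
The result of step 2 is T(s) in lowest terms. Its denominator has leading coefficient 2; dividing the denominator through by 2 makes it monic.

Answer: s^5 - 9*s^3/2 + s^2 + 7*s/2 - 1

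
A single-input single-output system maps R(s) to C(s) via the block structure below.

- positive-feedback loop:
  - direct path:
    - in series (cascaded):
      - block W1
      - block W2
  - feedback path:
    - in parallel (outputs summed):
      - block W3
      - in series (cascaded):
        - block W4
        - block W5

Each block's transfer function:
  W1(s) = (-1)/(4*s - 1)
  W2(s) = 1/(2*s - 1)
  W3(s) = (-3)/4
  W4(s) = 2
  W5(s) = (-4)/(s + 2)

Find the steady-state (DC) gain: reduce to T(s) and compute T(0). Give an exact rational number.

Step 1: combine W1, W2 in series: (-1)/(8*s^2 - 6*s + 1)
Step 2: reduce the series chain W4, W5: (-8)/(s + 2)
Step 3: parallel reduction of W3, (W4*W5): (-3*s - 38)/(4*s + 8)
Step 4: collapse the loop ((W1*W2) forward, (W3+(W4*W5)) return): (-4*s - 8)/(32*s^3 + 40*s^2 - 47*s - 30)
Evaluating the step-4 result (the overall T(s)) at s = 0 gives T(0) = -8/(-30) = 4/15.

Answer: 4/15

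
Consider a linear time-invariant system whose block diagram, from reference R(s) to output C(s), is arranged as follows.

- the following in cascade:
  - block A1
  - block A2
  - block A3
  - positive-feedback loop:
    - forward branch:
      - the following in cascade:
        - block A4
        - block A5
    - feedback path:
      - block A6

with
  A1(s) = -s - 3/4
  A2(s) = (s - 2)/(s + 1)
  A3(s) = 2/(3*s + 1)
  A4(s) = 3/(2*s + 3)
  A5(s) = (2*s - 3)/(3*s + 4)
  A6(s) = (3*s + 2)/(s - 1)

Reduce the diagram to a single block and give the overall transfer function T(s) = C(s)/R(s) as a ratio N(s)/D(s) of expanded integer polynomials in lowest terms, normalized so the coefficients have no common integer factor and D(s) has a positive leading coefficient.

Reducing step by step:

1. series reduction of A4, A5, giving (6*s - 9)/(6*s^2 + 17*s + 12)
2. collapse the loop ((A4*A5) forward, A6 return), giving (6*s^2 - 15*s + 9)/(6*s^3 - 7*s^2 + 10*s + 6)
3. multiply A1, A2, A3, [(A4*A5)/(1-(A4*A5)*A6)] (series); the result is T(s) itself (integer coefficients, no common factor, positive leading denominator coefficient)

Answer: (-24*s^4 + 90*s^3 - 75*s^2 - 45*s + 54)/(36*s^5 + 6*s^4 + 16*s^3 + 102*s^2 + 68*s + 12)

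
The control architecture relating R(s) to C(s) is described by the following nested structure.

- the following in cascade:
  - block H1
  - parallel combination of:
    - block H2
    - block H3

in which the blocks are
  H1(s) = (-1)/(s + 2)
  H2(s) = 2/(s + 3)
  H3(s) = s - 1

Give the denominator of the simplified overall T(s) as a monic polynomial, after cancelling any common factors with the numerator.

The answer is s^2 + 5*s + 6.

Reasoning:
Step 1 - reduce the parallel group H2, H3; result (s^2 + 2*s - 1)/(s + 3)
Step 2 - cascade H1, (H2+H3); result (-s^2 - 2*s + 1)/(s^2 + 5*s + 6)
The result of step 2 is T(s) in lowest terms. Its denominator already has leading coefficient 1, so it is monic as it stands.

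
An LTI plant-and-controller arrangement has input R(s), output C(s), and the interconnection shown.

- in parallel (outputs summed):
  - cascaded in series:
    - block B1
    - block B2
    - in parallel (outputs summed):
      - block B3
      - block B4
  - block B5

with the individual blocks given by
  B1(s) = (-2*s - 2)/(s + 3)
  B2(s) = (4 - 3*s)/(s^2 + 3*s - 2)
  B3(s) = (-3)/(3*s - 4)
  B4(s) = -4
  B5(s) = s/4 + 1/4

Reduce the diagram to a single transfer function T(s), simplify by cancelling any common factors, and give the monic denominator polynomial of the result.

First reduce the diagram to T(s).

(1) sum the parallel branches B3, B4, giving (13 - 12*s)/(3*s - 4)
(2) cascade B1, B2, (B3+B4), giving (-24*s^2 + 2*s + 26)/(s^3 + 6*s^2 + 7*s - 6)
(3) combine (B1*B2*(B3+B4)), B5 in parallel, giving (s^4 + 7*s^3 - 83*s^2 + 9*s + 98)/(4*s^3 + 24*s^2 + 28*s - 24)
No further cancellation is possible in the step-3 result, so that is T(s). Its denominator becomes monic after dividing by the leading coefficient 4.

Answer: s^3 + 6*s^2 + 7*s - 6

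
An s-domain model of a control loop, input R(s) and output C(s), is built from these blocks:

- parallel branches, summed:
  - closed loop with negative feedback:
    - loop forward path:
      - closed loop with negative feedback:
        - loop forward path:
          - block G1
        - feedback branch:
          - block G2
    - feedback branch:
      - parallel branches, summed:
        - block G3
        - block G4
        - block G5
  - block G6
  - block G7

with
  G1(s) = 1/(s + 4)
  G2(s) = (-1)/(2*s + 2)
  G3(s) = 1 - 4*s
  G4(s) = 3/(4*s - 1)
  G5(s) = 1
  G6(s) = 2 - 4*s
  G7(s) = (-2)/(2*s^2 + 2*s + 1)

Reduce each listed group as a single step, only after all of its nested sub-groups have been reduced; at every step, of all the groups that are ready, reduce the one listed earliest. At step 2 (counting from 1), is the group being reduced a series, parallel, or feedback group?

1. apply the feedback formula to G1, G2
2. parallel reduction of G3, G4, G5
3. close the feedback loop around [G1/(1+G1*G2)], (G3+G4+G5)
4. combine [[G1/(1+G1*G2)]/(1+[G1/(1+G1*G2)]*(G3+G4+G5))], G6, G7 in parallel
Step 2: parallel.

Answer: parallel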